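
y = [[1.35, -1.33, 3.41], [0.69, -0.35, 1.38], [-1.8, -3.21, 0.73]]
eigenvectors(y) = [[0.69+0.00j, (0.69-0j), (-0.71+0j)], [(0.29-0.04j), (0.29+0.04j), (0.51+0j)], [(0.02+0.66j), (0.02-0.66j), (0.48+0j)]]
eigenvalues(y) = [(0.87+3.32j), (0.87-3.32j), (-0.01+0j)]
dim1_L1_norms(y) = [6.09, 2.42, 5.74]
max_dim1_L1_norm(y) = 6.09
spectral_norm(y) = 4.54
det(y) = -0.09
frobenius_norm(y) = 5.64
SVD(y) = [[-0.78, 0.49, 0.39], [-0.29, 0.26, -0.92], [-0.56, -0.83, -0.06]] @ diag([4.537633038212302, 3.3480366796529393, 0.006066483552866582]) @ [[-0.05, 0.64, -0.76], [0.70, 0.57, 0.43], [-0.71, 0.51, 0.48]]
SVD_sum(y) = [[0.19,  -2.28,  2.69], [0.07,  -0.85,  1.00], [0.14,  -1.63,  1.93]] + [[1.16, 0.94, 0.72], [0.61, 0.50, 0.38], [-1.94, -1.58, -1.20]] + [[-0.0, 0.0, 0.00], [0.00, -0.00, -0.00], [0.0, -0.00, -0.0]]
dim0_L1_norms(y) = [3.84, 4.89, 5.52]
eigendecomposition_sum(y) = [[(0.68+0.97j), (-0.67+1.68j), (1.7-0.35j)], [0.34+0.36j, -0.17+0.74j, (0.69-0.25j)], [-0.90+0.66j, -1.60-0.60j, (0.37+1.61j)]] + [[0.68-0.97j, -0.67-1.68j, (1.7+0.35j)],[0.34-0.36j, (-0.17-0.74j), 0.69+0.25j],[(-0.9-0.66j), -1.60+0.60j, 0.37-1.61j]] + [[(-0+0j), 0.01+0.00j, -0j], [0.00-0.00j, -0.00-0.00j, (-0+0j)], [-0j, -0.00-0.00j, (-0+0j)]]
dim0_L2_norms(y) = [2.35, 3.49, 3.75]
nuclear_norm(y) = 7.89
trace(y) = 1.73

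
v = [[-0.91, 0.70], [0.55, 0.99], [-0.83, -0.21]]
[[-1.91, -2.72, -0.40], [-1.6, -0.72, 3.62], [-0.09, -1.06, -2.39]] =v @ [[0.6, 1.7, 2.28], [-1.95, -1.67, 2.39]]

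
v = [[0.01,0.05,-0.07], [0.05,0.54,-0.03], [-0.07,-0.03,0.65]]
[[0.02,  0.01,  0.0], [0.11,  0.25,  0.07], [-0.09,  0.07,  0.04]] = v @ [[0.69, 0.13, -0.06], [0.13, 0.46, 0.14], [-0.06, 0.14, 0.06]]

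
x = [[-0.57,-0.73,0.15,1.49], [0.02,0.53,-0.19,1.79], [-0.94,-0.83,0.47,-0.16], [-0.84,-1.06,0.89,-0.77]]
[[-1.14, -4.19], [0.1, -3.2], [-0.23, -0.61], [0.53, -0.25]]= x @ [[0.02, -0.95], [1.68, 1.36], [2.46, -1.59], [-0.18, -2.35]]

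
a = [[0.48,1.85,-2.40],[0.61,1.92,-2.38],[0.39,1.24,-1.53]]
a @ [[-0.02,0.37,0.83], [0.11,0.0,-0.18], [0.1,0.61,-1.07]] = [[-0.05, -1.29, 2.63], [-0.04, -1.23, 2.71], [-0.02, -0.79, 1.74]]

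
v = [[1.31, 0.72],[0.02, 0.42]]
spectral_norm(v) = 1.51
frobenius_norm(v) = 1.55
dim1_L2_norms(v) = [1.49, 0.42]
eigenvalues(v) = [1.33, 0.4]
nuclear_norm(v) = 1.87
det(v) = 0.54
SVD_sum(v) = [[1.28, 0.77], [0.20, 0.12]] + [[0.03,-0.05], [-0.18,0.3]]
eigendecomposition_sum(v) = [[1.30,1.04], [0.03,0.02]] + [[0.01, -0.32],[-0.01, 0.4]]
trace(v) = 1.73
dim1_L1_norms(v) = [2.03, 0.44]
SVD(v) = [[-0.99,-0.15],[-0.15,0.99]] @ diag([1.51185351655052, 0.3543994137887734]) @ [[-0.86,-0.51], [-0.51,0.86]]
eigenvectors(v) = [[1.0, -0.62],[0.02, 0.78]]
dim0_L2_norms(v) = [1.31, 0.83]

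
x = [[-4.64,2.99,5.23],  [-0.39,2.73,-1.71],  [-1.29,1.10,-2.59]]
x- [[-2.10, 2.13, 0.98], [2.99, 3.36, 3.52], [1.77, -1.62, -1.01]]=[[-2.54, 0.86, 4.25], [-3.38, -0.63, -5.23], [-3.06, 2.72, -1.58]]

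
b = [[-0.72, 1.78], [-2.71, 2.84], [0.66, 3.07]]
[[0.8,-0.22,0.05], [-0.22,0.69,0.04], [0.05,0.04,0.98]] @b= [[0.05, 0.95], [-1.69, 1.69], [0.5, 3.21]]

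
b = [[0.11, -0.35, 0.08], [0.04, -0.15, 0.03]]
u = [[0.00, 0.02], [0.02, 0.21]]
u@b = [[0.00, -0.00, 0.0], [0.01, -0.04, 0.01]]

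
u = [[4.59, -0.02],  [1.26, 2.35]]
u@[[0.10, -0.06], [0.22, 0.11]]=[[0.45, -0.28], [0.64, 0.18]]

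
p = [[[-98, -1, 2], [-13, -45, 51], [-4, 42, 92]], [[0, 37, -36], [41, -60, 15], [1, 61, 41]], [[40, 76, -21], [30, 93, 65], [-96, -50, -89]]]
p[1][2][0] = 1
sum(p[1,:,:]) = 100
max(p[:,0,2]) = 2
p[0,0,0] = -98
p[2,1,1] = 93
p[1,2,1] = 61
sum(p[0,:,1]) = -4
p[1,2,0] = 1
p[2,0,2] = -21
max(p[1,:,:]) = 61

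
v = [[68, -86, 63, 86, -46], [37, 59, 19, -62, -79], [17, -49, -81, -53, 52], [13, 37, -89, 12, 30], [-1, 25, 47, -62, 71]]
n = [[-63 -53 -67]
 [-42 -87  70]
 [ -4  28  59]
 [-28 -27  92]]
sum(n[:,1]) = -139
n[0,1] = -53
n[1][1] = -87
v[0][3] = 86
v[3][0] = 13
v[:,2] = [63, 19, -81, -89, 47]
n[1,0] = -42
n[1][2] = 70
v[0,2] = 63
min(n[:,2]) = -67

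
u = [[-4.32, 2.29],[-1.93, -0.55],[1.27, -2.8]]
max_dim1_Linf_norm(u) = 4.32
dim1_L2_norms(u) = [4.89, 2.01, 3.07]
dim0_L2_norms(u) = [4.9, 3.66]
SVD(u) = [[-0.86, -0.2], [-0.23, -0.67], [0.46, -0.72]] @ diag([5.671823013357748, 2.284124275328608]) @ [[0.83,  -0.55], [0.55,  0.83]]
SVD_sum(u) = [[-4.06, 2.68],[-1.09, 0.72],[2.17, -1.43]] + [[-0.26, -0.39], [-0.84, -1.27], [-0.90, -1.37]]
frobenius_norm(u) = 6.11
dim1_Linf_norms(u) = [4.32, 1.93, 2.8]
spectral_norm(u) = 5.67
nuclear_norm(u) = 7.96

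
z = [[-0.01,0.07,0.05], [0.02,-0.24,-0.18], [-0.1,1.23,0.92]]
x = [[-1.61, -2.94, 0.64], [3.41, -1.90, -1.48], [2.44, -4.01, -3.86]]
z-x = [[1.60, 3.01, -0.59], [-3.39, 1.66, 1.3], [-2.54, 5.24, 4.78]]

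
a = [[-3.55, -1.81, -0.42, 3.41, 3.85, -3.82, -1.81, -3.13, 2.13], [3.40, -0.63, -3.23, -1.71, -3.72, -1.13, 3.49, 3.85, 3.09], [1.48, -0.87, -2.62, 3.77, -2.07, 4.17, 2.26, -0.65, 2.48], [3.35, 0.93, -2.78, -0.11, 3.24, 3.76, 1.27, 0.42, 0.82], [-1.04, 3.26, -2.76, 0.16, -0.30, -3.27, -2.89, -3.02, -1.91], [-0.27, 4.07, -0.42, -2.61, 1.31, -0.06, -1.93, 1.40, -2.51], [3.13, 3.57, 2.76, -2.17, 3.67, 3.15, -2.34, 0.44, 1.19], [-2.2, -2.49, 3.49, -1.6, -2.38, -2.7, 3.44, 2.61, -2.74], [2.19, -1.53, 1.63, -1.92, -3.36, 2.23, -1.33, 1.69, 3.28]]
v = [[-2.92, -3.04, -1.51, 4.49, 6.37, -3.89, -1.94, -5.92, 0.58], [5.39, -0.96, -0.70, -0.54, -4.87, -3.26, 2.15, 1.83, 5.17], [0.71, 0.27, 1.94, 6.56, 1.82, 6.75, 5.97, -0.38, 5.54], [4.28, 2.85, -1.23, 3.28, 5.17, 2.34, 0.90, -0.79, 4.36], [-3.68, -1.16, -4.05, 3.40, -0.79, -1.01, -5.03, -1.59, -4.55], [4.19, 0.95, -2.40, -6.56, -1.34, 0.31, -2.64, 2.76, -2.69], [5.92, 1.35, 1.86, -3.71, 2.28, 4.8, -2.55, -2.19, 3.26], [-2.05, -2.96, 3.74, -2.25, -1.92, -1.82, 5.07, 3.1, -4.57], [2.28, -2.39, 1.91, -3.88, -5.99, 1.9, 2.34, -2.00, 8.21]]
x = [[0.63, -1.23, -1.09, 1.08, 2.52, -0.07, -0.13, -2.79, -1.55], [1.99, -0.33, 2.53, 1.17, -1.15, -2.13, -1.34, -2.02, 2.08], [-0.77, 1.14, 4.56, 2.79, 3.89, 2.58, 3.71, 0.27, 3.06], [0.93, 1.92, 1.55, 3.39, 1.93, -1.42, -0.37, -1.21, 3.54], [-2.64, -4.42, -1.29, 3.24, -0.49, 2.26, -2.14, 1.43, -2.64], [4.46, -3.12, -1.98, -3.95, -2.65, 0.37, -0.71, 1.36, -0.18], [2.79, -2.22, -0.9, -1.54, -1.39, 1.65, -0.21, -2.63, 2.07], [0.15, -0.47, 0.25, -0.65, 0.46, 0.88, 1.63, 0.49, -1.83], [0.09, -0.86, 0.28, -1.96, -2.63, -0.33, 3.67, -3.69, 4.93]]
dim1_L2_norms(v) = [11.62, 9.99, 12.76, 9.56, 9.65, 9.54, 10.21, 9.76, 12.08]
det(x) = -257407.99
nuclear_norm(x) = 48.95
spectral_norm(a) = 12.95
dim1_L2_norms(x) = [4.56, 5.28, 8.69, 6.19, 7.59, 7.66, 5.64, 2.82, 7.94]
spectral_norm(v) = 18.77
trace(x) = 13.34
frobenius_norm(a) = 22.80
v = x + a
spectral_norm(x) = 11.67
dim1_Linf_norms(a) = [3.85, 3.85, 4.17, 3.76, 3.27, 4.07, 3.67, 3.49, 3.36]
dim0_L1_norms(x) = [14.45, 15.71, 14.43, 19.77, 17.11, 11.69, 13.91, 15.89, 21.88]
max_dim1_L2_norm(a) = 8.77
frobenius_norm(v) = 31.91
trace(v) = 9.62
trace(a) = -3.72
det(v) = -3349163.54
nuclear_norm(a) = 56.49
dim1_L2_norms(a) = [8.64, 8.77, 7.57, 6.85, 7.16, 6.11, 8.08, 8.06, 6.72]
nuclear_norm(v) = 78.33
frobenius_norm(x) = 19.54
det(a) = 155129.52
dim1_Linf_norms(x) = [2.79, 2.53, 4.56, 3.54, 4.42, 4.46, 2.79, 1.83, 4.93]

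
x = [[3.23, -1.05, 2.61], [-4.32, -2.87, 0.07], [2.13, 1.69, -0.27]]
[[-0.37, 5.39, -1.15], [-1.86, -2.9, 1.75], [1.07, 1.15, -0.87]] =x @ [[0.15,0.95,0.08], [0.42,-0.4,-0.75], [-0.16,0.73,-0.84]]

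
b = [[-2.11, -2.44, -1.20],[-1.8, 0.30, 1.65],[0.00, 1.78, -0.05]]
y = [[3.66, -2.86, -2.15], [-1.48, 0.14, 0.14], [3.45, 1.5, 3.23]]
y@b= [[-2.57, -13.62, -9.00], [2.87, 3.9, 2.0], [-9.98, -2.22, -1.83]]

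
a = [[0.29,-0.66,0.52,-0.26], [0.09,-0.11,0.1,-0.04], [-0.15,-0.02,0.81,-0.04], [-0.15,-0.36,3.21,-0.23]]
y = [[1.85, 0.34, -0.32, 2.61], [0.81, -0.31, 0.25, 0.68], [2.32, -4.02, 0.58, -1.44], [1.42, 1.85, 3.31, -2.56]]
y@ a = [[0.22, -2.19, 9.11, -1.08], [0.07, -0.75, 2.78, -0.36], [0.44, -0.58, -3.35, -0.13], [0.47, -0.29, -4.61, 0.01]]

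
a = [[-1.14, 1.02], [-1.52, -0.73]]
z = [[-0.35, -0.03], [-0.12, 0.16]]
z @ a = [[0.44,-0.34], [-0.11,-0.24]]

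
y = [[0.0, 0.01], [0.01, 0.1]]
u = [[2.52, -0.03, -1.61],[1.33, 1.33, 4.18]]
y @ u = [[0.01,0.01,0.04], [0.16,0.13,0.40]]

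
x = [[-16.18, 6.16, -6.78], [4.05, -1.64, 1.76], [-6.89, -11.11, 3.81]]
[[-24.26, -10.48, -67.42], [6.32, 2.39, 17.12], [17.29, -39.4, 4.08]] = x @ [[-0.09, 1.35, 3.12], [-0.29, 3.1, -2.1], [3.53, 1.14, 0.59]]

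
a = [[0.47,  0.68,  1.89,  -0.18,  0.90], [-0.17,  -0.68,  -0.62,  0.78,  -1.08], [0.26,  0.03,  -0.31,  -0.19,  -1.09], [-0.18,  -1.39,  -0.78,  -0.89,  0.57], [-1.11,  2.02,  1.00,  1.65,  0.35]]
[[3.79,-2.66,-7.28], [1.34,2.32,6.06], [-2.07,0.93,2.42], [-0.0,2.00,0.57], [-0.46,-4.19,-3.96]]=a @ [[1.75, 0.51, 2.08], [-2.99, -1.61, -1.36], [2.42, -0.62, -2.95], [2.87, 0.29, 2.75], [1.05, -0.65, -1.4]]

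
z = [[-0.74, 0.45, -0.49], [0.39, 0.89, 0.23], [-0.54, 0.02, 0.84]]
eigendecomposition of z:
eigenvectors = [[(-0.93+0j), (0.15-0.2j), 0.15+0.20j], [0.23+0.00j, (0.69+0j), (0.69-0j)], [(-0.28+0j), 0.05+0.68j, (0.05-0.68j)]]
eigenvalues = [(-0.99+0j), (0.99+0.11j), (0.99-0.11j)]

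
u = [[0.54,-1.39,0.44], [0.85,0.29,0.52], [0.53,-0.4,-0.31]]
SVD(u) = [[-0.93, 0.22, -0.30], [-0.19, -0.98, -0.1], [-0.32, -0.03, 0.95]] @ diag([1.6483936892341249, 1.0099639208129418, 0.542283250662659]) @ [[-0.51, 0.83, -0.25], [-0.72, -0.56, -0.40], [0.47, 0.02, -0.88]]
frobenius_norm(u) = 2.01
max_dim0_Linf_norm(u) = 1.39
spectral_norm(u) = 1.65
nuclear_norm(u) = 3.20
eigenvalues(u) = [(0.53+1.17j), (0.53-1.17j), (-0.55+0j)]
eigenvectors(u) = [[(0.71+0j),(0.71-0j),-0.46+0.00j],[(0.09-0.63j),(0.09+0.63j),(-0.08+0j)],[0.28-0.09j,(0.28+0.09j),(0.88+0j)]]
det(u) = -0.90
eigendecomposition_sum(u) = [[(0.31+0.45j), (-0.68+0.27j), (0.1+0.26j)], [(0.43-0.22j), (0.15+0.63j), 0.24-0.06j], [(0.18+0.14j), (-0.23+0.19j), (0.07+0.09j)]] + [[(0.31-0.45j),  -0.68-0.27j,  0.10-0.26j],  [0.43+0.22j,  0.15-0.63j,  (0.24+0.06j)],  [0.18-0.14j,  -0.23-0.19j,  (0.07-0.09j)]] + [[(-0.09-0j), -0.03-0.00j, 0.24-0.00j], [-0.02-0.00j, -0.01-0.00j, (0.04-0j)], [(0.17+0j), 0.07+0.00j, (-0.45+0j)]]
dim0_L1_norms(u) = [1.92, 2.08, 1.27]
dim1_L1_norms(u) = [2.37, 1.66, 1.24]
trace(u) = 0.52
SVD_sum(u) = [[0.77,-1.26,0.38], [0.16,-0.26,0.08], [0.26,-0.43,0.13]] + [[-0.16, -0.12, -0.09],[0.71, 0.56, 0.39],[0.03, 0.02, 0.01]] + [[-0.08, -0.0, 0.14], [-0.03, -0.00, 0.05], [0.24, 0.01, -0.45]]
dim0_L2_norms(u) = [1.14, 1.48, 0.75]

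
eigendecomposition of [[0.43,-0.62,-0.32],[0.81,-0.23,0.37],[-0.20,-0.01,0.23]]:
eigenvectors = [[-0.28-0.53j, -0.28+0.53j, -0.61+0.00j], [-0.78+0.00j, -0.78-0.00j, -0.38+0.00j], [(0.12-0.15j), (0.12+0.15j), 0.69+0.00j]]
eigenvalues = [(0.01+0.62j), (0.01-0.62j), (0.41+0j)]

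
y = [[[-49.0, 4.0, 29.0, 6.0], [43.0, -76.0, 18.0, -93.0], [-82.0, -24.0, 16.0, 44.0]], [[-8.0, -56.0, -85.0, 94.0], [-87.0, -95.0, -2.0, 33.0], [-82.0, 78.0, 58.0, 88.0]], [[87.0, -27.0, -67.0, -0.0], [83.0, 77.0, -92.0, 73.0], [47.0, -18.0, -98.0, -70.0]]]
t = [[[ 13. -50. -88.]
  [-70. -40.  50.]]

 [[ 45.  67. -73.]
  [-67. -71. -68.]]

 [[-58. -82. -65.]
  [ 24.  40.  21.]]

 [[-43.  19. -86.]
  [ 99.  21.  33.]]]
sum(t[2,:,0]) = -34.0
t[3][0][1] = 19.0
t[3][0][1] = 19.0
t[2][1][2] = 21.0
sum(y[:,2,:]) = -43.0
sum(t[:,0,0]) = -43.0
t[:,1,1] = [-40.0, -71.0, 40.0, 21.0]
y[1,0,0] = -8.0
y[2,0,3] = -0.0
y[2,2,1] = -18.0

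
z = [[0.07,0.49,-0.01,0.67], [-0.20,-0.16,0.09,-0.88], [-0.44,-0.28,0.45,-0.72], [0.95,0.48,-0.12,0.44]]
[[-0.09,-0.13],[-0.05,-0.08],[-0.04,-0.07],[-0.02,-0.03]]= z@[[0.09, 0.13],[-0.33, -0.46],[-0.07, -0.10],[0.09, 0.13]]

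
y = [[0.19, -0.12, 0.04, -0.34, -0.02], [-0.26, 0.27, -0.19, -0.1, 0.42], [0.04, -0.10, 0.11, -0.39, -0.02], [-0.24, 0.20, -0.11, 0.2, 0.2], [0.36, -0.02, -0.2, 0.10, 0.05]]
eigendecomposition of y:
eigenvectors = [[(0.54+0j), -0.59+0.00j, -0.36+0.00j, (0.32-0.07j), 0.32+0.07j], [(-0.39+0j), (-0.41+0j), -0.78+0.00j, 0.79+0.00j, (0.79-0j)], [0.50+0.00j, (-0.44+0j), -0.47+0.00j, (0.45-0.18j), (0.45+0.18j)], [-0.55+0.00j, 0.22+0.00j, -0.08+0.00j, -0.04-0.06j, -0.04+0.06j], [0.08+0.00j, -0.49+0.00j, (0.2+0j), -0.11-0.13j, -0.11+0.13j]]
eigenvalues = [(0.65+0j), (0.25+0j), (-0.08+0j), 0.01j, -0.01j]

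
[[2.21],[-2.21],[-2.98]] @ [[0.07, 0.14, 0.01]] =[[0.15, 0.31, 0.02], [-0.15, -0.31, -0.02], [-0.21, -0.42, -0.03]]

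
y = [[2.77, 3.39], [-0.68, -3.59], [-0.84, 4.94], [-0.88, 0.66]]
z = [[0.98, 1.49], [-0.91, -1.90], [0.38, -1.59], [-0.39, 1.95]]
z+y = [[3.75, 4.88], [-1.59, -5.49], [-0.46, 3.35], [-1.27, 2.61]]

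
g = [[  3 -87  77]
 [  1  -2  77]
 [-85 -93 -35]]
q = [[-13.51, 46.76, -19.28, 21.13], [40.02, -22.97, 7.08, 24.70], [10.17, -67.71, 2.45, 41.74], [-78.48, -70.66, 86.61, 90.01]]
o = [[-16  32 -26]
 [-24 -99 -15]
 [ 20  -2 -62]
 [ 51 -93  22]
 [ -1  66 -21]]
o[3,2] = 22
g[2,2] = -35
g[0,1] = -87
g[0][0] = 3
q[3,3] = 90.01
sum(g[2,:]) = -213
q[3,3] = 90.01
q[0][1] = 46.76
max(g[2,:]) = -35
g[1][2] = 77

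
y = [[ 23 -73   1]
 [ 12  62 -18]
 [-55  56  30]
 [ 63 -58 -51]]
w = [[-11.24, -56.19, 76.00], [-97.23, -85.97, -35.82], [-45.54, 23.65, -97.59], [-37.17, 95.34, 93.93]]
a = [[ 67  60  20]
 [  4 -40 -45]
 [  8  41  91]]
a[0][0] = 67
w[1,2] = -35.82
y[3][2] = -51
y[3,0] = 63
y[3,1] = -58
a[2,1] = 41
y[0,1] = -73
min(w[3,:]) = -37.17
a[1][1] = -40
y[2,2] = 30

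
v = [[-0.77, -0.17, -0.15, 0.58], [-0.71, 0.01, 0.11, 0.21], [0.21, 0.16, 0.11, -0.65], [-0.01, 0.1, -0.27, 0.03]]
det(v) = 0.02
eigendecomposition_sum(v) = [[-0.70,-0.18,0.04,0.48], [-0.58,-0.15,0.03,0.39], [0.31,0.08,-0.02,-0.21], [0.14,0.03,-0.01,-0.09]] + [[-0.06,0.02,-0.07,-0.05], [-0.04,0.02,-0.05,-0.03], [-0.11,0.04,-0.13,-0.1], [-0.09,0.04,-0.11,-0.08]] + [[0.02, -0.02, 0.01, -0.02], [-0.14, 0.15, -0.11, 0.15], [-0.04, 0.04, -0.03, 0.04], [-0.03, 0.03, -0.02, 0.03]] + [[-0.03, 0.0, -0.13, 0.17],  [0.04, -0.00, 0.23, -0.30],  [0.06, -0.00, 0.29, -0.38],  [-0.03, 0.0, -0.13, 0.18]]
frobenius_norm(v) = 1.46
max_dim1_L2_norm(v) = 0.99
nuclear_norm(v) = 2.22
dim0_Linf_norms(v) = [0.77, 0.17, 0.27, 0.65]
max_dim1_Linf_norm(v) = 0.77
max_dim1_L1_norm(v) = 1.67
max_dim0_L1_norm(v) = 1.7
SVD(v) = [[-0.74,0.00,-0.20,-0.64],[-0.5,-0.66,0.07,0.55],[0.45,-0.72,-0.31,-0.42],[-0.03,0.20,-0.93,0.32]] @ diag([1.331052382153914, 0.5160359859306222, 0.28912185563452963, 0.08783490070266144]) @ [[0.77,0.14,0.08,-0.62], [0.61,-0.20,-0.40,0.65], [0.18,-0.37,0.87,0.25], [0.09,0.89,0.26,0.35]]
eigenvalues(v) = [-0.96, -0.26, 0.16, 0.44]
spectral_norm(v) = 1.33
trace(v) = -0.62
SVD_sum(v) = [[-0.76, -0.14, -0.08, 0.61], [-0.51, -0.09, -0.06, 0.41], [0.46, 0.09, 0.05, -0.37], [-0.03, -0.0, -0.0, 0.02]] + [[0.00, -0.0, -0.00, 0.00],[-0.21, 0.07, 0.14, -0.22],[-0.23, 0.07, 0.15, -0.24],[0.06, -0.02, -0.04, 0.07]] + [[-0.01, 0.02, -0.05, -0.01], [0.0, -0.01, 0.02, 0.0], [-0.02, 0.03, -0.08, -0.02], [-0.05, 0.10, -0.23, -0.07]] + [[-0.00, -0.05, -0.01, -0.02], [0.00, 0.04, 0.01, 0.02], [-0.0, -0.03, -0.01, -0.01], [0.0, 0.03, 0.01, 0.01]]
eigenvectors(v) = [[0.72, 0.37, -0.10, 0.32], [0.6, 0.24, 0.94, -0.55], [-0.32, 0.69, 0.27, -0.70], [-0.14, 0.57, 0.18, 0.32]]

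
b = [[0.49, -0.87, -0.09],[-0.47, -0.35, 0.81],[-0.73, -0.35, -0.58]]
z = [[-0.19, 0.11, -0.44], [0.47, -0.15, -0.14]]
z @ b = [[0.18, 0.28, 0.36], [0.4, -0.31, -0.08]]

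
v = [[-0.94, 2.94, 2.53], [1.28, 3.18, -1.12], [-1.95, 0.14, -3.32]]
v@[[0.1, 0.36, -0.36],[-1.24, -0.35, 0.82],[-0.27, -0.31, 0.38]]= [[-4.42, -2.15, 3.71], [-3.51, -0.3, 1.72], [0.53, 0.28, -0.44]]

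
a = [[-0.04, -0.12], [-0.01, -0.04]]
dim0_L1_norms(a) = [0.05, 0.16]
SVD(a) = [[-0.95, -0.31],[-0.31, 0.95]] @ diag([0.13300735254367718, 0.0030073525436772183]) @ [[0.31, 0.95],[0.95, -0.31]]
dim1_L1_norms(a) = [0.16, 0.05]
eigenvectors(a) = [[0.96, 0.96], [-0.28, 0.28]]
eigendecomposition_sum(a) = [[-0.00, 0.01], [0.0, -0.0]] + [[-0.04, -0.13], [-0.01, -0.04]]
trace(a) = -0.08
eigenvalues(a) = [-0.01, -0.07]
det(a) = 0.00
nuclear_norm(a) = 0.14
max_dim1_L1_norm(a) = 0.16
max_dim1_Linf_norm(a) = 0.12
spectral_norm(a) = 0.13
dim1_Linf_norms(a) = [0.12, 0.04]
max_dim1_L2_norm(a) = 0.13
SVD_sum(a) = [[-0.04, -0.12], [-0.01, -0.04]] + [[-0.0,0.00], [0.00,-0.0]]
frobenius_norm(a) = 0.13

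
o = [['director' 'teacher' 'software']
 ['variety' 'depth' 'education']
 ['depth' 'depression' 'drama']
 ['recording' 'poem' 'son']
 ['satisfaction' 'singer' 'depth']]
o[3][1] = 'poem'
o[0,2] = 'software'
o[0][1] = 'teacher'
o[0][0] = 'director'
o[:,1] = ['teacher', 'depth', 'depression', 'poem', 'singer']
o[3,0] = 'recording'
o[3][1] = 'poem'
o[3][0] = 'recording'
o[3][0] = 'recording'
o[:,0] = ['director', 'variety', 'depth', 'recording', 'satisfaction']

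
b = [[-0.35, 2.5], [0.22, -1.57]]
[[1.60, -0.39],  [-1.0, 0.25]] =b@[[-0.21, 0.83], [0.61, -0.04]]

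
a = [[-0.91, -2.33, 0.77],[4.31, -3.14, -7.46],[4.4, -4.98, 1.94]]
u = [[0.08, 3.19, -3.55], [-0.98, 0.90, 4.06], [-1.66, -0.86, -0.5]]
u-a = [[0.99, 5.52, -4.32], [-5.29, 4.04, 11.52], [-6.06, 4.12, -2.44]]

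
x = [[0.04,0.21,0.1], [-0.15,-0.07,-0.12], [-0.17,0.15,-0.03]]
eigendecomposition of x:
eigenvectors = [[(-0.24+0.52j), -0.24-0.52j, -0.48+0.00j], [-0.24-0.47j, -0.24+0.47j, (-0.32+0j)], [(-0.63+0j), (-0.63-0j), 0.82+0.00j]]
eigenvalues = [(-0.04+0.25j), (-0.04-0.25j), (0.01+0j)]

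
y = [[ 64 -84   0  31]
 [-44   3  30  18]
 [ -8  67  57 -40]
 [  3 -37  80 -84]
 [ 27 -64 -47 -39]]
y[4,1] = -64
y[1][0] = -44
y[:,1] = [-84, 3, 67, -37, -64]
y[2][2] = 57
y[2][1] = 67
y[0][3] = 31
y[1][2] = 30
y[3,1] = -37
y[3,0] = 3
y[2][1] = 67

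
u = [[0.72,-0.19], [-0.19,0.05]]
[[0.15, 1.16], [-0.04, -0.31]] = u @ [[0.62, 1.51], [1.56, -0.38]]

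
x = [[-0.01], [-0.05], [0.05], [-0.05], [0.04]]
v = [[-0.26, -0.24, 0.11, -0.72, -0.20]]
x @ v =[[0.0, 0.0, -0.00, 0.01, 0.00], [0.01, 0.01, -0.01, 0.04, 0.01], [-0.01, -0.01, 0.01, -0.04, -0.01], [0.01, 0.01, -0.01, 0.04, 0.01], [-0.01, -0.01, 0.00, -0.03, -0.01]]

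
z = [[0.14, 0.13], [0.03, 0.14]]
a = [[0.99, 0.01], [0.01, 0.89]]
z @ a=[[0.14,0.12], [0.03,0.12]]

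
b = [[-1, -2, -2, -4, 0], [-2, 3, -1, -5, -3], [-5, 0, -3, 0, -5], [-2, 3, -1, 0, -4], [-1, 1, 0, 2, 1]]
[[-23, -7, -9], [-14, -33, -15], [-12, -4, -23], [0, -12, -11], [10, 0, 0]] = b @ [[-1, 3, 3], [2, -4, 0], [4, -2, 1], [3, 4, 1], [1, -1, 1]]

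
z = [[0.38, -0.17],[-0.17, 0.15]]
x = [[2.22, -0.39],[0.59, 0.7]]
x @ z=[[0.91, -0.44], [0.11, 0.00]]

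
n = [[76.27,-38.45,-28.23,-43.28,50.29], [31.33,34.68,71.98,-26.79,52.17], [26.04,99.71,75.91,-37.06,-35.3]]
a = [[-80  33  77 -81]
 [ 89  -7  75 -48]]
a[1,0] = 89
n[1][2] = 71.98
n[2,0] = 26.04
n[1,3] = -26.79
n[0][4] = 50.29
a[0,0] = -80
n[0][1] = -38.45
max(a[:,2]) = 77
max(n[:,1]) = 99.71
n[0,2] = -28.23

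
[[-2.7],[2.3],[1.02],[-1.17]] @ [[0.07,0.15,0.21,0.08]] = [[-0.19, -0.40, -0.57, -0.22],[0.16, 0.34, 0.48, 0.18],[0.07, 0.15, 0.21, 0.08],[-0.08, -0.18, -0.25, -0.09]]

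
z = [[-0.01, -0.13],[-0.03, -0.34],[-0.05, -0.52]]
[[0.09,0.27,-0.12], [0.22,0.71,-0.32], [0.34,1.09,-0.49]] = z@[[1.92, -0.2, 1.02], [-0.83, -2.07, 0.85]]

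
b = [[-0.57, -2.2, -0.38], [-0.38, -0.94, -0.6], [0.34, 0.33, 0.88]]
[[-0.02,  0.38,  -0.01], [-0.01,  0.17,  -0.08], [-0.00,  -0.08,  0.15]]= b @[[0.16,-0.04,0.06], [-0.02,-0.16,-0.04], [-0.06,-0.01,0.16]]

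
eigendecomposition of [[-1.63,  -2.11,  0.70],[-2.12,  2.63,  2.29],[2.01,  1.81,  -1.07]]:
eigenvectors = [[0.59, 0.59, -0.33], [0.43, -0.2, 0.92], [-0.68, 0.78, 0.20]]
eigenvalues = [-3.96, -0.0, 3.89]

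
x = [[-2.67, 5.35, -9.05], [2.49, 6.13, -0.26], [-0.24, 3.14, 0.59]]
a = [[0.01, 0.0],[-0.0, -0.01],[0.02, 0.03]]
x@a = [[-0.21, -0.32],[0.02, -0.07],[0.01, -0.01]]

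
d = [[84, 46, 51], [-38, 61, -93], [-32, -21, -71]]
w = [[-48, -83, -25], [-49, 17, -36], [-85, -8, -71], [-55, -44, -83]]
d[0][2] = 51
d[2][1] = -21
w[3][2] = -83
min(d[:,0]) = -38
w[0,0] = -48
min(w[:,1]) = -83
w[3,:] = [-55, -44, -83]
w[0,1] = -83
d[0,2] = 51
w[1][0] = -49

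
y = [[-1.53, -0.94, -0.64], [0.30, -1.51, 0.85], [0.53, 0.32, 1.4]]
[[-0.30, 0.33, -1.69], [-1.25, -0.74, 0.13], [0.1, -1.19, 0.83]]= y @[[-0.28, 0.16, 0.89], [0.77, 0.01, 0.21], [0.00, -0.91, 0.21]]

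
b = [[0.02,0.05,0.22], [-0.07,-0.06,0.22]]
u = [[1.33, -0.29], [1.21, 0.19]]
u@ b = [[0.05, 0.08, 0.23],[0.01, 0.05, 0.31]]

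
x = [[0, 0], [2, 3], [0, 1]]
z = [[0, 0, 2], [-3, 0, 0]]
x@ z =[[0, 0, 0], [-9, 0, 4], [-3, 0, 0]]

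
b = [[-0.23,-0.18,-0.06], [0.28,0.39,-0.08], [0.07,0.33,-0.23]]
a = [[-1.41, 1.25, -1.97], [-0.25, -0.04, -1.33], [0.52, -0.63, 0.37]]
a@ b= [[0.54, 0.09, 0.44], [-0.05, -0.41, 0.32], [-0.27, -0.22, -0.07]]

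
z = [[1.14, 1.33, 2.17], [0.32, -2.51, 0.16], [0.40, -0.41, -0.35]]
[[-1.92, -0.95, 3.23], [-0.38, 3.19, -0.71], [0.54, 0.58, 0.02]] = z @ [[0.43,0.32,1.08], [0.13,-1.22,0.46], [-1.19,0.14,0.64]]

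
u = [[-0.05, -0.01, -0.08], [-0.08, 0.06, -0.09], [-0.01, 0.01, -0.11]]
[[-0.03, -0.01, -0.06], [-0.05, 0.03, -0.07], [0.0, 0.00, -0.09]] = u@ [[0.76, 0.01, -0.07],[0.01, 0.54, 0.02],[-0.07, 0.02, 0.8]]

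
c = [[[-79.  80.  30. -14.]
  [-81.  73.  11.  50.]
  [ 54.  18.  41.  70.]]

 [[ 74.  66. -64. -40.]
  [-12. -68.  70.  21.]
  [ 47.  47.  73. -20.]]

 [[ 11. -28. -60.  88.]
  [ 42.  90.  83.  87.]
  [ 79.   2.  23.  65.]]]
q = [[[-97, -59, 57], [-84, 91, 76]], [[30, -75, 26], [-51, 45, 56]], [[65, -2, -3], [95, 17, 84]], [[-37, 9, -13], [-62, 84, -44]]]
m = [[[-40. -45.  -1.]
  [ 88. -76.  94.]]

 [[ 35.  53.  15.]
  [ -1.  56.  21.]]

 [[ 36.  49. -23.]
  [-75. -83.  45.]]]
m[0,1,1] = -76.0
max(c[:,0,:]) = 88.0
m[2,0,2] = -23.0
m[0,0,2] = -1.0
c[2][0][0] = 11.0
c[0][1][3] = 50.0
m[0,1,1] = -76.0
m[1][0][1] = 53.0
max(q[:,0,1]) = 9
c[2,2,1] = 2.0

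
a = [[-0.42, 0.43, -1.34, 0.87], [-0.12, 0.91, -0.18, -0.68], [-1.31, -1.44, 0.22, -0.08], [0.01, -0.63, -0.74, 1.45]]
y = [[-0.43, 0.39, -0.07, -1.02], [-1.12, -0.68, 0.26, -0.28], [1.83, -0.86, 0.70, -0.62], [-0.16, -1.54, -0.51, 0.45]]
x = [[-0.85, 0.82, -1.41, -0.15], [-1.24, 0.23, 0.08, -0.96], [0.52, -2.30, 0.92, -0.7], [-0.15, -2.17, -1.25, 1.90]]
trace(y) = 0.04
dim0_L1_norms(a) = [1.86, 3.41, 2.48, 3.08]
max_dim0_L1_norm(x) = 5.52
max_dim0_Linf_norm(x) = 2.3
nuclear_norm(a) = 5.60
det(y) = -3.27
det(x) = -8.96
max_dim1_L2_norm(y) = 2.23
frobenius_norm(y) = 3.33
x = a + y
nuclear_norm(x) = 8.44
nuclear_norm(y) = 6.10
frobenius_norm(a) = 3.34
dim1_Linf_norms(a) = [1.34, 0.91, 1.44, 1.45]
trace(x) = 2.20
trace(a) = 2.16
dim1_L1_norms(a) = [3.06, 1.89, 3.05, 2.83]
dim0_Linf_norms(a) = [1.31, 1.44, 1.34, 1.45]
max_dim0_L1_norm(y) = 3.54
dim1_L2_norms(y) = [1.18, 1.36, 2.23, 1.69]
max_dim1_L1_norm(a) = 3.06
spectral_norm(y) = 2.33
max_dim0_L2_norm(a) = 1.87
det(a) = -0.02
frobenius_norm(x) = 4.77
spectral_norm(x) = 3.51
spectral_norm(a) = 2.33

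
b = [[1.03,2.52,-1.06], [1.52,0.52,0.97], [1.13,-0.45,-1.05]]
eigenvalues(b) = [(2.75+0j), (-1.13+1.28j), (-1.13-1.28j)]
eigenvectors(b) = [[(0.78+0j), (0.03-0.56j), 0.03+0.56j], [(0.6+0j), (-0.03+0.49j), -0.03-0.49j], [0.16+0.00j, (-0.67+0j), (-0.67-0j)]]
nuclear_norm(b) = 6.30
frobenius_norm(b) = 3.83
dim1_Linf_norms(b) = [2.52, 1.52, 1.13]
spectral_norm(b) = 3.06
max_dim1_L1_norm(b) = 4.61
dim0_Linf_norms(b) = [1.52, 2.52, 1.06]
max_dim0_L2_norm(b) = 2.61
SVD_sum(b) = [[1.53, 2.27, -0.82], [0.51, 0.75, -0.27], [0.29, 0.43, -0.16]] + [[-0.41, 0.14, -0.37], [1.15, -0.40, 1.03], [0.18, -0.06, 0.16]] + [[-0.08, 0.10, 0.13], [-0.13, 0.16, 0.21], [0.66, -0.82, -1.05]]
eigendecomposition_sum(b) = [[(1.47+0j), 1.66+0.00j, (0.01+0j)], [1.13+0.00j, (1.28+0j), 0.01+0.00j], [0.30+0.00j, 0.34+0.00j, 0.00+0.00j]] + [[(-0.22+0.33j), (0.43-0.31j), -0.54-0.48j],  [0.19-0.30j, (-0.38+0.28j), 0.48+0.42j],  [0.41+0.24j, -0.40-0.49j, -0.53+0.67j]] + [[(-0.22-0.33j), (0.43+0.31j), (-0.54+0.48j)], [(0.19+0.3j), -0.38-0.28j, (0.48-0.42j)], [(0.41-0.24j), (-0.4+0.49j), -0.53-0.67j]]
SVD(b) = [[-0.93, 0.34, -0.12],[-0.31, -0.93, -0.19],[-0.18, -0.14, 0.97]] @ diag([3.0603554349332294, 1.7106971350138864, 1.531744079188797]) @ [[-0.53, -0.8, 0.29], [-0.72, 0.25, -0.65], [0.44, -0.55, -0.71]]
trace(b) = 0.50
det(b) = 8.02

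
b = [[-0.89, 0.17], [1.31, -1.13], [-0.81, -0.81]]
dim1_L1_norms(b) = [1.06, 2.44, 1.62]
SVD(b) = [[-0.45,-0.24], [0.88,-0.29], [-0.16,-0.93]] @ diag([1.9258713124840556, 1.190470364079233]) @ [[0.87, -0.49], [0.49, 0.87]]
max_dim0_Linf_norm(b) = 1.31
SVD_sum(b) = [[-0.75, 0.42],[1.48, -0.83],[-0.27, 0.15]] + [[-0.14, -0.25], [-0.17, -0.30], [-0.54, -0.96]]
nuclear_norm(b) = 3.12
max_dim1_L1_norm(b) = 2.44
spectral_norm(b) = 1.93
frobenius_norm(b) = 2.26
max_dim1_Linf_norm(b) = 1.31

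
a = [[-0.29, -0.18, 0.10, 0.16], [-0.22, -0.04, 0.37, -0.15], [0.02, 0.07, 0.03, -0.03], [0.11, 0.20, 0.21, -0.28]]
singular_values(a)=[0.53, 0.51, 0.05, 0.0]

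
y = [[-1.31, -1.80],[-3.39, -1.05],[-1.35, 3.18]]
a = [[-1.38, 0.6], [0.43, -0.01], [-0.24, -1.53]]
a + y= [[-2.69, -1.2], [-2.96, -1.06], [-1.59, 1.65]]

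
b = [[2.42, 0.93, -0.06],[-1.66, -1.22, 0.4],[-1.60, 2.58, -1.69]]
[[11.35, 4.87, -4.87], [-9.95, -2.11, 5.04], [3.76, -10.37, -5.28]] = b @ [[3.84, 3.17, -1.63], [2.03, -3.12, -0.77], [-2.76, -1.63, 3.49]]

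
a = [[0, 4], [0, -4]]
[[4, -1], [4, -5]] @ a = [[0, 20], [0, 36]]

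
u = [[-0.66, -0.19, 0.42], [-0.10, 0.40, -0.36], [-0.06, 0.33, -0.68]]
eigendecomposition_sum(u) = [[0.00+0.00j, -0.02+0.00j, 0.01+0.00j], [-0.03+0.00j, 0.32+0.00j, -0.13+0.00j], [(-0.01+0j), (0.11+0j), (-0.05+0j)]] + [[-0.33-0.15j, (-0.09-0.51j), (0.21+1.44j)], [-0.04-0.06j, (0.04-0.09j), (-0.11+0.25j)], [-0.03-0.11j, 0.11-0.12j, -0.32+0.33j]] + [[-0.33+0.15j, -0.09+0.51j, (0.21-1.44j)], [-0.04+0.06j, 0.04+0.09j, (-0.11-0.25j)], [(-0.03+0.11j), (0.11+0.12j), (-0.32-0.33j)]]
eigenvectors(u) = [[0.04+0.00j, (0.94+0j), 0.94-0.00j], [-0.94+0.00j, (0.15+0.1j), (0.15-0.1j)], [-0.33+0.00j, (0.18+0.23j), 0.18-0.23j]]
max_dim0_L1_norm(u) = 1.46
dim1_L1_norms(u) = [1.27, 0.86, 1.07]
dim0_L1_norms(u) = [0.82, 0.92, 1.46]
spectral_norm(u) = 1.05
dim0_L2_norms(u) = [0.67, 0.55, 0.88]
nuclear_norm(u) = 1.84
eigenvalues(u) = [(0.28+0j), (-0.61+0.08j), (-0.61-0.08j)]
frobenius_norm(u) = 1.23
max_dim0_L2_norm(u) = 0.88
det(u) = 0.11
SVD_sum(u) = [[-0.19, -0.31, 0.52], [0.14, 0.22, -0.38], [0.21, 0.34, -0.58]] + [[-0.47, 0.13, -0.09], [-0.25, 0.07, -0.05], [-0.26, 0.07, -0.05]] + [[-0.0, -0.01, -0.01], [0.02, 0.11, 0.07], [-0.01, -0.08, -0.05]]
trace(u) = -0.94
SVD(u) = [[-0.6,-0.79,0.10],[0.44,-0.43,-0.79],[0.67,-0.44,0.61]] @ diag([1.0515023320265708, 0.6251968758541692, 0.16146737182746893]) @ [[0.3, 0.48, -0.82], [0.95, -0.26, 0.19], [-0.13, -0.83, -0.54]]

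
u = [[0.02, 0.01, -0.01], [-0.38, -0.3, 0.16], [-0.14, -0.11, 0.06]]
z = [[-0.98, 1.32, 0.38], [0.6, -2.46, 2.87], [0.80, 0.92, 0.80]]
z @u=[[-0.57, -0.45, 0.24], [0.54, 0.43, -0.23], [-0.45, -0.36, 0.19]]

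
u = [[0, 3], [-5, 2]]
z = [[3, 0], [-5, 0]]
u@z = [[-15, 0], [-25, 0]]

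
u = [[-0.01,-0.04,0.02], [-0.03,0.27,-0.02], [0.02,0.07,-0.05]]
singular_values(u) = [0.28, 0.05, 0.0]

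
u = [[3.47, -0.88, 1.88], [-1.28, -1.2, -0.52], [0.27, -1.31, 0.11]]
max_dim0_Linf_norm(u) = 3.47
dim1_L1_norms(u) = [6.23, 3.0, 1.69]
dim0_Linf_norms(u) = [3.47, 1.31, 1.88]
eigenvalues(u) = [4.0, -1.46, -0.16]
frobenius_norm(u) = 4.64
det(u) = 0.94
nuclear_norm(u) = 6.24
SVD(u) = [[-0.95, -0.14, -0.27], [0.28, -0.74, -0.61], [-0.12, -0.66, 0.74]] @ diag([4.230258447791943, 1.8949357712909443, 0.11718313687089431]) @ [[-0.87, 0.16, -0.46], [0.16, 0.99, 0.03], [0.46, -0.05, -0.89]]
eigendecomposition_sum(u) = [[3.44, -1.04, 1.80], [-0.90, 0.27, -0.47], [0.54, -0.16, 0.28]] + [[0.06, 0.22, 0.00], [-0.38, -1.49, -0.03], [-0.33, -1.28, -0.03]] + [[-0.03, -0.07, 0.07],[0.01, 0.01, -0.02],[0.06, 0.14, -0.15]]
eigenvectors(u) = [[-0.96,-0.11,-0.44], [0.25,0.75,0.09], [-0.15,0.65,0.89]]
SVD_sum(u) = [[3.53, -0.63, 1.86], [-1.02, 0.18, -0.54], [0.43, -0.08, 0.23]] + [[-0.04, -0.25, -0.01], [-0.22, -1.39, -0.04], [-0.20, -1.23, -0.04]] + [[-0.01,0.0,0.03], [-0.03,0.0,0.06], [0.04,-0.00,-0.08]]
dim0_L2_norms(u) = [3.71, 1.98, 1.95]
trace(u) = 2.38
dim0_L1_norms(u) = [5.02, 3.39, 2.51]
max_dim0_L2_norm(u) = 3.71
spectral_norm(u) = 4.23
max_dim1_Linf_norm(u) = 3.47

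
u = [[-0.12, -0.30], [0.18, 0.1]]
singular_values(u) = [0.37, 0.11]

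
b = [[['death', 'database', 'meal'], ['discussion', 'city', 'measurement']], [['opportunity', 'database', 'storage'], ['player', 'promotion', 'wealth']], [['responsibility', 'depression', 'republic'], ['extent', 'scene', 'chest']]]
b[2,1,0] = 'extent'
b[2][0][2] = 'republic'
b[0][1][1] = 'city'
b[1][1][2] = 'wealth'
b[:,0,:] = [['death', 'database', 'meal'], ['opportunity', 'database', 'storage'], ['responsibility', 'depression', 'republic']]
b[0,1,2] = 'measurement'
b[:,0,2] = ['meal', 'storage', 'republic']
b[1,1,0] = 'player'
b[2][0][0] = 'responsibility'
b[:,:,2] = [['meal', 'measurement'], ['storage', 'wealth'], ['republic', 'chest']]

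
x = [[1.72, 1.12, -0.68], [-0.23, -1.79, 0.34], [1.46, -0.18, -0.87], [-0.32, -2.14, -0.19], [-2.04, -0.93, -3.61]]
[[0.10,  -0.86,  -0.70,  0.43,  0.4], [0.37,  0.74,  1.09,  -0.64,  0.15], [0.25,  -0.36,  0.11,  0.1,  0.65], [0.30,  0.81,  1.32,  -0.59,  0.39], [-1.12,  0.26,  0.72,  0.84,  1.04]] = x @ [[0.27, -0.21, -0.02, -0.06, 0.21], [-0.20, -0.36, -0.61, 0.31, -0.18], [0.21, 0.14, -0.03, -0.28, -0.36]]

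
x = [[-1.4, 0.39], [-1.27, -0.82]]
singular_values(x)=[1.91, 0.86]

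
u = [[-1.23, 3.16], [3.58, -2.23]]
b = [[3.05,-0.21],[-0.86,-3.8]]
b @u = [[-4.50, 10.11], [-12.55, 5.76]]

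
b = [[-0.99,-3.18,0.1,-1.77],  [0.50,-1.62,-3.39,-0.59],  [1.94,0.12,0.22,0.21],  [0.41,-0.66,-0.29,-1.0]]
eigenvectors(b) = [[0.70+0.00j, 0.70-0.00j, 0.54+0.00j, -0.05+0.00j], [0.23-0.53j, (0.23+0.53j), (-0.55+0j), (-0.48+0j)], [(-0.28-0.26j), -0.28+0.26j, 0.62+0.00j, (-0.02+0j)], [0.10-0.13j, (0.1+0.13j), 0.14+0.00j, 0.87+0.00j]]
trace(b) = -3.39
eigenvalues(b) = [(-2.3+2.67j), (-2.3-2.67j), (1.87+0j), (-0.65+0j)]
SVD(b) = [[-0.69, 0.65, -0.2, -0.25],[-0.68, -0.7, 0.17, -0.09],[0.1, -0.29, -0.90, -0.30],[-0.22, 0.01, -0.34, 0.92]] @ diag([4.588352306439518, 3.1091545992335377, 1.8606280780529043, 0.5714402376602924]) @ [[0.1, 0.75, 0.51, 0.41], [-0.5, -0.31, 0.77, -0.26], [-0.86, 0.25, -0.38, 0.22], [-0.02, 0.52, -0.09, -0.85]]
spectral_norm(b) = 4.59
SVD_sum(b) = [[-0.31, -2.38, -1.61, -1.28], [-0.31, -2.36, -1.59, -1.27], [0.05, 0.36, 0.24, 0.19], [-0.10, -0.76, -0.51, -0.41]] + [[-1.00, -0.63, 1.55, -0.53], [1.09, 0.68, -1.68, 0.57], [0.44, 0.28, -0.68, 0.23], [-0.02, -0.01, 0.03, -0.01]] + [[0.32,-0.10,0.14,-0.08], [-0.28,0.08,-0.12,0.07], [1.45,-0.43,0.64,-0.36], [0.54,-0.16,0.24,-0.13]] + [[0.00, -0.07, 0.01, 0.12], [0.00, -0.03, 0.0, 0.04], [0.00, -0.09, 0.02, 0.15], [-0.01, 0.27, -0.05, -0.44]]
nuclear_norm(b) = 10.13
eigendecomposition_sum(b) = [[(-0.74+1.03j), (-1.39-0.72j), (-0.39-1.46j), -0.82-0.37j], [(0.53+0.89j), (-0.99+0.81j), -1.22-0.18j, (-0.54+0.5j)], [(0.68-0.14j), 0.29+0.81j, -0.39+0.73j, 0.19+0.45j], [(0.09+0.28j), -0.32+0.16j, (-0.32-0.13j), (-0.18+0.1j)]] + [[(-0.74-1.03j), -1.39+0.72j, (-0.39+1.46j), (-0.82+0.37j)], [0.53-0.89j, -0.99-0.81j, (-1.22+0.18j), -0.54-0.50j], [0.68+0.14j, (0.29-0.81j), (-0.39-0.73j), 0.19-0.45j], [0.09-0.28j, -0.32-0.16j, (-0.32+0.13j), -0.18-0.10j]] + [[(0.5-0j), (-0.4-0j), 0.88-0.00j, -0.17-0.00j], [-0.51+0.00j, 0.40+0.00j, -0.89+0.00j, 0.17+0.00j], [(0.57-0j), -0.45-0.00j, 1.00-0.00j, -0.19-0.00j], [0.13-0.00j, -0.10-0.00j, 0.23-0.00j, -0.04-0.00j]] + [[-0.01+0.00j, (-0.01+0j), (-0.01+0j), (0.04+0j)],[-0.06+0.00j, (-0.05+0j), -0.07+0.00j, 0.33+0.00j],[-0.00+0.00j, -0.00+0.00j, (-0+0j), 0.02+0.00j],[(0.1-0j), (0.09-0j), 0.12-0.00j, (-0.6-0j)]]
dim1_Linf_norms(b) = [3.18, 3.39, 1.94, 1.0]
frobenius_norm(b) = 5.87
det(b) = -15.17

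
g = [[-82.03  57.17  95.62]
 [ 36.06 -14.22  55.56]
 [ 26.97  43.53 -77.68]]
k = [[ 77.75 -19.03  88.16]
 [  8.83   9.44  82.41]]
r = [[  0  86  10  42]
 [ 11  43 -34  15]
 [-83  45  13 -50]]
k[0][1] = -19.03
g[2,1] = 43.53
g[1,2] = 55.56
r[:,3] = [42, 15, -50]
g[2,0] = 26.97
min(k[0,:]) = -19.03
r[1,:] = [11, 43, -34, 15]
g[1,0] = 36.06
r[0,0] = 0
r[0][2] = 10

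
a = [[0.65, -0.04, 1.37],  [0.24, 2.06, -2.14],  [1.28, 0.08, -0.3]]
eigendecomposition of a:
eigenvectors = [[0.51, -0.28, -0.02], [-0.5, -0.93, -1.0], [-0.7, -0.22, -0.04]]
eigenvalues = [-1.18, 1.62, 1.97]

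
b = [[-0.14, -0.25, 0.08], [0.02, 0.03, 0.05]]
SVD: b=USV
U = [[-1.0, 0.07], [0.07, 1.00]]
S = [0.3, 0.06]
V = [[0.47, 0.84, -0.26], [0.17, 0.2, 0.97]]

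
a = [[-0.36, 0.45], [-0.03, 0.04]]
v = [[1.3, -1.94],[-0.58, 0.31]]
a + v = [[0.94, -1.49],[-0.61, 0.35]]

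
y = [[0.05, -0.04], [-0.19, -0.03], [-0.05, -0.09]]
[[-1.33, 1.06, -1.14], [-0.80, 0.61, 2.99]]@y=[[-0.21, 0.12], [-0.31, -0.26]]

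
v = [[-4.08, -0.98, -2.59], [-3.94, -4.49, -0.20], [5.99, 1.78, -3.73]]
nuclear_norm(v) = 16.30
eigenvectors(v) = [[(-0.03-0.43j), (-0.03+0.43j), -0.30+0.00j], [0.47-0.09j, (0.47+0.09j), 0.92+0.00j], [(-0.77+0j), (-0.77-0j), -0.24+0.00j]]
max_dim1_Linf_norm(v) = 5.99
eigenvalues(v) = [(-4.57+3.54j), (-4.57-3.54j), (-3.17+0j)]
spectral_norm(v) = 9.33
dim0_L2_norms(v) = [8.25, 4.93, 4.55]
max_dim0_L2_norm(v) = 8.25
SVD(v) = [[-0.38, -0.68, 0.62], [-0.59, -0.34, -0.73], [0.71, -0.65, -0.27]] @ diag([9.333654004863805, 4.382352122193206, 2.584161913386737]) @ [[0.87, 0.46, -0.17], [0.06, 0.24, 0.97], [-0.48, 0.86, -0.18]]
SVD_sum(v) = [[-3.13, -1.64, 0.6], [-4.77, -2.5, 0.91], [5.82, 3.05, -1.11]] + [[-0.17, -0.72, -2.89], [-0.09, -0.36, -1.46], [-0.16, -0.68, -2.75]] + [[-0.78, 1.38, -0.3],[0.92, -1.62, 0.35],[0.33, -0.59, 0.13]]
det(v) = -105.70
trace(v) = -12.30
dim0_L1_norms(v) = [14.01, 7.25, 6.52]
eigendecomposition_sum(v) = [[(-1.92+1.88j), (-1.06+0.32j), (-1.65-1.08j)], [(-2.34-1.91j), -0.49-1.14j, (1-1.98j)], [(3.09+3.7j), 0.42+1.93j, -2.16+2.80j]] + [[-1.92-1.88j,  -1.06-0.32j,  (-1.65+1.08j)], [(-2.34+1.91j),  (-0.49+1.14j),  1.00+1.98j], [3.09-3.70j,  0.42-1.93j,  (-2.16-2.8j)]] + [[-0.24+0.00j, (1.13-0j), 0.71-0.00j], [0.75-0.00j, -3.51+0.00j, (-2.19+0j)], [(-0.2+0j), (0.93-0j), 0.58-0.00j]]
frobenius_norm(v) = 10.63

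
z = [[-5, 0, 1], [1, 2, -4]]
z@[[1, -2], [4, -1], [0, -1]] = [[-5, 9], [9, 0]]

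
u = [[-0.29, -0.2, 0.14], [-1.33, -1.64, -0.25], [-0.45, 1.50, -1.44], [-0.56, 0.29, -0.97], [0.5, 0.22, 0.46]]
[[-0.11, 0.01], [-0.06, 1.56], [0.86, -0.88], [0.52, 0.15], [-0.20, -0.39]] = u @ [[0.08, 0.42],[0.06, -1.18],[-0.56, -0.75]]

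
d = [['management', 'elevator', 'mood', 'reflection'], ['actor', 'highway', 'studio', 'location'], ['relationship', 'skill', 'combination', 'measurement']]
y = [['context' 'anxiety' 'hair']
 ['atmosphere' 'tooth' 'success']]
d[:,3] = ['reflection', 'location', 'measurement']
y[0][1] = 'anxiety'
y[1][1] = 'tooth'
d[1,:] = ['actor', 'highway', 'studio', 'location']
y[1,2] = 'success'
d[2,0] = 'relationship'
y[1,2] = 'success'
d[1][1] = 'highway'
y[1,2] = 'success'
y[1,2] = 'success'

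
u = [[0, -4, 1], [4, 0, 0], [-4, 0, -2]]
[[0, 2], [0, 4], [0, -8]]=u @ [[0, 1], [0, 0], [0, 2]]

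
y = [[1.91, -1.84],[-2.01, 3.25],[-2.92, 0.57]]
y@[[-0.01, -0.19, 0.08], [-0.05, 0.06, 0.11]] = [[0.07, -0.47, -0.05], [-0.14, 0.58, 0.20], [0.00, 0.59, -0.17]]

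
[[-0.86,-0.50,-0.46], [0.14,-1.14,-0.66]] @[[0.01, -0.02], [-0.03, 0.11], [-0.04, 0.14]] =[[0.02, -0.10], [0.06, -0.22]]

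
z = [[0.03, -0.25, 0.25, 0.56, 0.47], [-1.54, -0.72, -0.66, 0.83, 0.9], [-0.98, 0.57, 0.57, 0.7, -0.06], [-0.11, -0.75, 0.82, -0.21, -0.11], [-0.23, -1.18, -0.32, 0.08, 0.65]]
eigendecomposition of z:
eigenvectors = [[(0.17-0.11j), (0.17+0.11j), 0.06-0.43j, (0.06+0.43j), -0.13+0.00j],[(0.7+0j), 0.70-0.00j, -0.17+0.22j, (-0.17-0.22j), (0.32+0j)],[0.07-0.23j, (0.07+0.23j), 0.58+0.00j, (0.58-0j), (0.23+0j)],[-0.01+0.41j, (-0.01-0.41j), 0.43-0.33j, 0.43+0.33j, -0.56+0.00j],[0.39+0.29j, 0.39-0.29j, (-0.29-0.15j), (-0.29+0.15j), (0.72+0j)]]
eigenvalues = [(-0.68+1.3j), (-0.68-1.3j), (0.84+0.56j), (0.84-0.56j), (0.01+0j)]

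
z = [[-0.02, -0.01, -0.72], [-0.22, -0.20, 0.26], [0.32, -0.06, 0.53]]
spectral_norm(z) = 0.95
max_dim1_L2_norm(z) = 0.72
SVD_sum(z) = [[-0.12, 0.06, -0.7], [0.04, -0.02, 0.23], [0.10, -0.05, 0.57]] + [[0.07,0.02,-0.01], [-0.29,-0.1,0.04], [0.20,0.07,-0.03]] + [[0.03, -0.09, -0.01], [0.03, -0.08, -0.01], [0.03, -0.08, -0.01]]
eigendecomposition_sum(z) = [[(-0+0.27j), 0.01-0.04j, (-0.36+0.21j)], [(-0.04-0.15j), 0.02j, (0.16-0.17j)], [(0.16-0.11j), (-0.03+0.01j), 0.27+0.13j]] + [[(-0-0.27j), (0.01+0.04j), -0.36-0.21j], [-0.04+0.15j, 0.00-0.02j, (0.16+0.17j)], [0.16+0.11j, (-0.03-0.01j), 0.27-0.13j]] + [[-0.02-0.00j, -0.03+0.00j, (-0.01-0j)], [(-0.13-0j), -0.20+0.00j, (-0.06-0j)], [-0.00-0.00j, (-0+0j), -0.00-0.00j]]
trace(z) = 0.31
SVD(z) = [[-0.75,0.19,0.63], [0.25,-0.81,0.53], [0.61,0.56,0.56]] @ diag([0.9458755457489095, 0.3778429643220751, 0.1560581502726123]) @ [[0.16, -0.08, 0.98], [0.93, 0.33, -0.13], [0.32, -0.94, -0.13]]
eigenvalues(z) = [(0.27+0.42j), (0.27-0.42j), (-0.22+0j)]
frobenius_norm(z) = 1.03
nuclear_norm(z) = 1.48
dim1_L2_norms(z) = [0.72, 0.39, 0.62]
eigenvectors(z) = [[(-0.74+0j), (-0.74-0j), (0.13+0j)], [(0.4-0.12j), 0.40+0.12j, (0.99+0j)], [(0.29+0.44j), (0.29-0.44j), 0.02+0.00j]]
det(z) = -0.06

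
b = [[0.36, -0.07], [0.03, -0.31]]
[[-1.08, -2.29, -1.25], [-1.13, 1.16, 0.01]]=b @ [[-2.34, -7.22, -3.55], [3.43, -4.45, -0.36]]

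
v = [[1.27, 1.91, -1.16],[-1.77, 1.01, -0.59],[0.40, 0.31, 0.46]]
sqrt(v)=[[1.36,0.75,-0.40],  [-0.65,1.24,-0.42],  [0.21,0.08,0.76]]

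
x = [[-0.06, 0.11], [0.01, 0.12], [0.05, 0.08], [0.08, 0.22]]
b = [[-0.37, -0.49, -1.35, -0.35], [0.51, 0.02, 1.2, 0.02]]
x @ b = [[0.08, 0.03, 0.21, 0.02],[0.06, -0.00, 0.13, -0.00],[0.02, -0.02, 0.03, -0.02],[0.08, -0.03, 0.16, -0.02]]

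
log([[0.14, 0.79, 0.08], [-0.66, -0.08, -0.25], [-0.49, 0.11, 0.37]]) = [[-0.07, 1.46, 0.44], [-1.46, -0.50, -0.27], [-0.39, 0.85, -0.7]]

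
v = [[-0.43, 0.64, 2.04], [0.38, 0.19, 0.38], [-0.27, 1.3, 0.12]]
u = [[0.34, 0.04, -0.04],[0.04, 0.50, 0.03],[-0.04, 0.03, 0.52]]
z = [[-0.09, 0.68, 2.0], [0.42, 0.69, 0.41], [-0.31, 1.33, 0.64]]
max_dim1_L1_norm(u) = 0.59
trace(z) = 1.24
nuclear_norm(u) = 1.36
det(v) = 1.22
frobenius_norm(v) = 2.62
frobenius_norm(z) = 2.75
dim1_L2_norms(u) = [0.34, 0.5, 0.52]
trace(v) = -0.12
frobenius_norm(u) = 0.80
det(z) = 1.29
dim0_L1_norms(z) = [0.82, 2.7, 3.05]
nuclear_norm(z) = 4.02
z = v + u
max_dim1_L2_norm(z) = 2.11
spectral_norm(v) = 2.30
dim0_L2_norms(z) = [0.53, 1.65, 2.14]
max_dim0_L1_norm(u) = 0.59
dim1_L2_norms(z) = [2.11, 0.91, 1.51]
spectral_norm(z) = 2.51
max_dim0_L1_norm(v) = 2.54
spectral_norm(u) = 0.54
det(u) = 0.09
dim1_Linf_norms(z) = [2.0, 0.69, 1.33]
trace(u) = 1.36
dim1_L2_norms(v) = [2.18, 0.57, 1.33]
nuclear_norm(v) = 3.92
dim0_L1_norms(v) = [1.08, 2.13, 2.54]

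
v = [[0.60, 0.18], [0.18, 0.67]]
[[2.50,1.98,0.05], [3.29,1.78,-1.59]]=v @ [[2.92, 2.72, 0.87], [4.13, 1.93, -2.61]]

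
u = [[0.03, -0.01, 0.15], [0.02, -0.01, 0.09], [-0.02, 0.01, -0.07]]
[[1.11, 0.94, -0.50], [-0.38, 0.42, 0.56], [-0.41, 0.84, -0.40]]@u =[[0.06, -0.03, 0.29], [-0.01, 0.01, -0.06], [0.01, -0.01, 0.04]]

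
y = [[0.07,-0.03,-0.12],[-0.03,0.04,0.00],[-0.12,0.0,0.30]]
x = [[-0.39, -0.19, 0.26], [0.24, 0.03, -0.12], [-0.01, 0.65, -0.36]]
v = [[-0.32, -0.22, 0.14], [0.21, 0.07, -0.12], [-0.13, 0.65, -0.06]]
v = x + y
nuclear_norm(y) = 0.41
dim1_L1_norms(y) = [0.22, 0.07, 0.42]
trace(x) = -0.72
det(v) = -0.01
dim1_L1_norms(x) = [0.84, 0.39, 1.02]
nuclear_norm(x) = 1.28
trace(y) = 0.41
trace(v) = -0.31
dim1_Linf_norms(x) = [0.39, 0.24, 0.65]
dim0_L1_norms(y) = [0.22, 0.07, 0.42]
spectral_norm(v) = 0.70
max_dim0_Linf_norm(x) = 0.65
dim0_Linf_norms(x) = [0.39, 0.65, 0.36]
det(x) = -0.00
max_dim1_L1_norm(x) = 1.02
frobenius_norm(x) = 0.94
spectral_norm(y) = 0.35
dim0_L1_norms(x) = [0.64, 0.87, 0.74]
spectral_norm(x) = 0.83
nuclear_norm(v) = 1.16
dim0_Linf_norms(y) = [0.12, 0.04, 0.3]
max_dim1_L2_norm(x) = 0.74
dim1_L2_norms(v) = [0.41, 0.25, 0.67]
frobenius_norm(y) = 0.36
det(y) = -0.00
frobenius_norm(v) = 0.82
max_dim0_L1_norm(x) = 0.87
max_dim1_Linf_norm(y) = 0.3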